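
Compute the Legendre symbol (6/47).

1

Factor out 2: 6 = 2·3. Since 47 ≡ 7 (mod 8), (2/47) = +1. Now have (3/47).
Both 3 ≡ 3 and 47 ≡ 3 (mod 4), so reciprocity gives (3/47) = -(47/3). Reduce: 47 ≡ 2 (mod 3). Now have -(2/3).
Factor out 2: 2 = 2. Since 3 ≡ 3 (mod 8), (2/3) = -1. Now have (1/3).
(1/3) = 1. Collecting the sign factors: 1.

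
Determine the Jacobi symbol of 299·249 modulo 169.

By multiplicativity, (299·249/169) = (299/169)·(249/169).
First factor (299/169):
Reduce the numerator: 299 ≡ 130 (mod 169), so (299/169) = (130/169).
Factor out 2: 130 = 2·65. Since 169 ≡ 1 (mod 8), (2/169) = +1. Now have (65/169).
65 ≡ 1 (mod 4), so quadratic reciprocity gives (65/169) = (169/65). Reduce: 169 ≡ 39 (mod 65). Now have (39/65).
65 ≡ 1 (mod 4), so quadratic reciprocity gives (39/65) = (65/39). Reduce: 65 ≡ 26 (mod 39). Now have (26/39).
Factor out 2: 26 = 2·13. Since 39 ≡ 7 (mod 8), (2/39) = +1. Now have (13/39).
13 ≡ 1 (mod 4), so quadratic reciprocity gives (13/39) = (39/13). Reduce: 39 ≡ 0 (mod 13). Now have (0/13).
The numerator is now 0 with denominator 13 > 1: the symbol is 0.
Second factor (249/169):
Reduce the numerator: 249 ≡ 80 (mod 169), so (249/169) = (80/169).
Factor out 2: 80 = 2^4·5. Since 169 ≡ 1 (mod 8), (2/169) = +1, and (2/169)^4 = +1. Now have (5/169).
5 ≡ 1 (mod 4), so quadratic reciprocity gives (5/169) = (169/5). Reduce: 169 ≡ 4 (mod 5). Now have (4/5).
Factor out 2: 4 = 2^2. Since 5 ≡ 5 (mod 8), (2/5) = -1, and (2/5)^2 = +1. Now have (1/5).
(1/5) = 1. Collecting the sign factors: 1.
Product: (0)·(1) = 0.

0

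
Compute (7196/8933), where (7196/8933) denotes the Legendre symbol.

Factor out 2: 7196 = 2^2·1799. Since 8933 ≡ 5 (mod 8), (2/8933) = -1, and (2/8933)^2 = +1. Now have (1799/8933).
8933 ≡ 1 (mod 4), so quadratic reciprocity gives (1799/8933) = (8933/1799). Reduce: 8933 ≡ 1737 (mod 1799). Now have (1737/1799).
1737 ≡ 1 (mod 4), so quadratic reciprocity gives (1737/1799) = (1799/1737). Reduce: 1799 ≡ 62 (mod 1737). Now have (62/1737).
Factor out 2: 62 = 2·31. Since 1737 ≡ 1 (mod 8), (2/1737) = +1. Now have (31/1737).
1737 ≡ 1 (mod 4), so quadratic reciprocity gives (31/1737) = (1737/31). Reduce: 1737 ≡ 1 (mod 31). Now have (1/31).
(1/31) = 1. Collecting the sign factors: 1.

1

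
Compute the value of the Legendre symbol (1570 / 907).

Reduce the numerator: 1570 ≡ 663 (mod 907), so (1570 / 907) = (663 / 907).
Both 663 ≡ 3 and 907 ≡ 3 (mod 4), so reciprocity gives (663 / 907) = -(907 / 663). Reduce: 907 ≡ 244 (mod 663). Now have -(244 / 663).
Factor out 2: 244 = 2^2·61. Since 663 ≡ 7 (mod 8), (2 / 663) = +1, and (2 / 663)^2 = +1. Now have -(61 / 663).
61 ≡ 1 (mod 4), so quadratic reciprocity gives (61 / 663) = (663 / 61). Reduce: 663 ≡ 53 (mod 61). Now have -(53 / 61).
53 ≡ 1 (mod 4), so quadratic reciprocity gives (53 / 61) = (61 / 53). Reduce: 61 ≡ 8 (mod 53). Now have -(8 / 53).
Factor out 2: 8 = 2^3. Since 53 ≡ 5 (mod 8), (2 / 53) = -1, and (2 / 53)^3 = -1. Now have (1 / 53).
(1 / 53) = 1. Collecting the sign factors: 1.

1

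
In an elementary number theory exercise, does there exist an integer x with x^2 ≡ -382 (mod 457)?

(-382|457)
  = (382|457)    [457 ≡ 1 mod 4 ⇒ (-1|457) = +1]
  = (191|457)    [457 ≡ 1 mod 8 ⇒ (2|457) = +1]
  = (457|191)    [QR: 457 ≡ 1 mod 4, sign kept]
  = (75|191)    [457 ≡ 75 mod 191]
  = -(191|75)    [QR: both ≡ 3 mod 4, sign flips]
  = -(41|75)    [191 ≡ 41 mod 75]
  = -(75|41)    [QR: 41 ≡ 1 mod 4, sign kept]
  = -(34|41)    [75 ≡ 34 mod 41]
  = -(17|41)    [41 ≡ 1 mod 8 ⇒ (2|41) = +1]
  = -(41|17)    [QR: 17 ≡ 1 mod 4, sign kept]
  = -(7|17)    [41 ≡ 7 mod 17]
  = -(17|7)    [QR: 17 ≡ 1 mod 4, sign kept]
  = -(3|7)    [17 ≡ 3 mod 7]
  = (7|3)    [QR: both ≡ 3 mod 4, sign flips]
  = (1|3)    [7 ≡ 1 mod 3]
  = 1    [(1|3) = 1]
(-382|457) = 1, and 457 is prime, so -382 is a quadratic residue mod 457.

yes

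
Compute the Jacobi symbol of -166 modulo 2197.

1

(-166/2197)
  = (166/2197)    [2197 ≡ 1 mod 4 ⇒ (-1/2197) = +1]
  = -(83/2197)    [2197 ≡ 5 mod 8 ⇒ (2/2197) = -1]
  = -(2197/83)    [QR: 2197 ≡ 1 mod 4, sign kept]
  = -(39/83)    [2197 ≡ 39 mod 83]
  = (83/39)    [QR: both ≡ 3 mod 4, sign flips]
  = (5/39)    [83 ≡ 5 mod 39]
  = (39/5)    [QR: 5 ≡ 1 mod 4, sign kept]
  = (4/5)    [39 ≡ 4 mod 5]
  = (1/5)    [5 ≡ 5 mod 8 ⇒ (2/5)^2 = +1]
  = 1    [(1/5) = 1]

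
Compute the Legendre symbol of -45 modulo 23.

1

(-45/23)
  = (1/23)    [-45 ≡ 1 mod 23]
  = 1    [(1/23) = 1]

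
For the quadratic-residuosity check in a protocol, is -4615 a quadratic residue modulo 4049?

(-4615/4049)
  = (4615/4049)    [4049 ≡ 1 mod 4 ⇒ (-1/4049) = +1]
  = (566/4049)    [4615 ≡ 566 mod 4049]
  = (283/4049)    [4049 ≡ 1 mod 8 ⇒ (2/4049) = +1]
  = (4049/283)    [QR: 4049 ≡ 1 mod 4, sign kept]
  = (87/283)    [4049 ≡ 87 mod 283]
  = -(283/87)    [QR: both ≡ 3 mod 4, sign flips]
  = -(22/87)    [283 ≡ 22 mod 87]
  = -(11/87)    [87 ≡ 7 mod 8 ⇒ (2/87) = +1]
  = (87/11)    [QR: both ≡ 3 mod 4, sign flips]
  = (10/11)    [87 ≡ 10 mod 11]
  = -(5/11)    [11 ≡ 3 mod 8 ⇒ (2/11) = -1]
  = -(11/5)    [QR: 5 ≡ 1 mod 4, sign kept]
  = -(1/5)    [11 ≡ 1 mod 5]
  = -1    [(1/5) = 1]
(-4615/4049) = -1, and 4049 is prime, so -4615 is not a quadratic residue mod 4049.

no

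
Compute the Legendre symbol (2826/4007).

Factor out 2: 2826 = 2·1413. Since 4007 ≡ 7 (mod 8), (2/4007) = +1. Now have (1413/4007).
1413 ≡ 1 (mod 4), so quadratic reciprocity gives (1413/4007) = (4007/1413). Reduce: 4007 ≡ 1181 (mod 1413). Now have (1181/1413).
1181 ≡ 1 (mod 4), so quadratic reciprocity gives (1181/1413) = (1413/1181). Reduce: 1413 ≡ 232 (mod 1181). Now have (232/1181).
Factor out 2: 232 = 2^3·29. Since 1181 ≡ 5 (mod 8), (2/1181) = -1, and (2/1181)^3 = -1. Now have -(29/1181).
29 ≡ 1 (mod 4), so quadratic reciprocity gives (29/1181) = (1181/29). Reduce: 1181 ≡ 21 (mod 29). Now have -(21/29).
21 ≡ 1 (mod 4), so quadratic reciprocity gives (21/29) = (29/21). Reduce: 29 ≡ 8 (mod 21). Now have -(8/21).
Factor out 2: 8 = 2^3. Since 21 ≡ 5 (mod 8), (2/21) = -1, and (2/21)^3 = -1. Now have (1/21).
(1/21) = 1. Collecting the sign factors: 1.

1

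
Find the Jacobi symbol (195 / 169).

(195 / 169)
  = (26 / 169)    [195 ≡ 26 mod 169]
  = (13 / 169)    [169 ≡ 1 mod 8 ⇒ (2 / 169) = +1]
  = (169 / 13)    [QR: 13 ≡ 1 mod 4, sign kept]
  = (0 / 13)    [169 ≡ 0 mod 13]
  = 0    [numerator 0, gcd > 1]

0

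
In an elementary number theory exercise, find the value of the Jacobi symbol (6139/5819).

Reduce the numerator: 6139 ≡ 320 (mod 5819), so (6139/5819) = (320/5819).
Factor out 2: 320 = 2^6·5. Since 5819 ≡ 3 (mod 8), (2/5819) = -1, and (2/5819)^6 = +1. Now have (5/5819).
5 ≡ 1 (mod 4), so quadratic reciprocity gives (5/5819) = (5819/5). Reduce: 5819 ≡ 4 (mod 5). Now have (4/5).
Factor out 2: 4 = 2^2. Since 5 ≡ 5 (mod 8), (2/5) = -1, and (2/5)^2 = +1. Now have (1/5).
(1/5) = 1. Collecting the sign factors: 1.

1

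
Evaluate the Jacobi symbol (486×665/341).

1

By multiplicativity, (486·665/341) = (486/341)·(665/341).
First factor (486/341):
Reduce the numerator: 486 ≡ 145 (mod 341), so (486/341) = (145/341).
145 ≡ 1 (mod 4), so quadratic reciprocity gives (145/341) = (341/145). Reduce: 341 ≡ 51 (mod 145). Now have (51/145).
145 ≡ 1 (mod 4), so quadratic reciprocity gives (51/145) = (145/51). Reduce: 145 ≡ 43 (mod 51). Now have (43/51).
Both 43 ≡ 3 and 51 ≡ 3 (mod 4), so reciprocity gives (43/51) = -(51/43). Reduce: 51 ≡ 8 (mod 43). Now have -(8/43).
Factor out 2: 8 = 2^3. Since 43 ≡ 3 (mod 8), (2/43) = -1, and (2/43)^3 = -1. Now have (1/43).
(1/43) = 1. Collecting the sign factors: 1.
Second factor (665/341):
Reduce the numerator: 665 ≡ 324 (mod 341), so (665/341) = (324/341).
Factor out 2: 324 = 2^2·81. Since 341 ≡ 5 (mod 8), (2/341) = -1, and (2/341)^2 = +1. Now have (81/341).
81 ≡ 1 (mod 4), so quadratic reciprocity gives (81/341) = (341/81). Reduce: 341 ≡ 17 (mod 81). Now have (17/81).
17 ≡ 1 (mod 4), so quadratic reciprocity gives (17/81) = (81/17). Reduce: 81 ≡ 13 (mod 17). Now have (13/17).
13 ≡ 1 (mod 4), so quadratic reciprocity gives (13/17) = (17/13). Reduce: 17 ≡ 4 (mod 13). Now have (4/13).
Factor out 2: 4 = 2^2. Since 13 ≡ 5 (mod 8), (2/13) = -1, and (2/13)^2 = +1. Now have (1/13).
(1/13) = 1. Collecting the sign factors: 1.
Product: (1)·(1) = 1.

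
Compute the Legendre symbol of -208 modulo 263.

-1

Pull out -1: (-208 / 263) = (-1 / 263)·(208 / 263). Since 263 ≡ 3 (mod 4), (-1 / 263) = -1. Now have -(208 / 263).
Factor out 2: 208 = 2^4·13. Since 263 ≡ 7 (mod 8), (2 / 263) = +1, and (2 / 263)^4 = +1. Now have -(13 / 263).
13 ≡ 1 (mod 4), so quadratic reciprocity gives (13 / 263) = (263 / 13). Reduce: 263 ≡ 3 (mod 13). Now have -(3 / 13).
13 ≡ 1 (mod 4), so quadratic reciprocity gives (3 / 13) = (13 / 3). Reduce: 13 ≡ 1 (mod 3). Now have -(1 / 3).
(1 / 3) = 1. Collecting the sign factors: -1.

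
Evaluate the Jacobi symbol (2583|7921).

1

(2583|7921)
  = (7921|2583)    [QR: 7921 ≡ 1 mod 4, sign kept]
  = (172|2583)    [7921 ≡ 172 mod 2583]
  = (43|2583)    [2583 ≡ 7 mod 8 ⇒ (2|2583)^2 = +1]
  = -(2583|43)    [QR: both ≡ 3 mod 4, sign flips]
  = -(3|43)    [2583 ≡ 3 mod 43]
  = (43|3)    [QR: both ≡ 3 mod 4, sign flips]
  = (1|3)    [43 ≡ 1 mod 3]
  = 1    [(1|3) = 1]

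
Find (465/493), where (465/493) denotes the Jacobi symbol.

-1

(465/493)
  = (493/465)    [QR: 465 ≡ 1 mod 4, sign kept]
  = (28/465)    [493 ≡ 28 mod 465]
  = (7/465)    [465 ≡ 1 mod 8 ⇒ (2/465)^2 = +1]
  = (465/7)    [QR: 465 ≡ 1 mod 4, sign kept]
  = (3/7)    [465 ≡ 3 mod 7]
  = -(7/3)    [QR: both ≡ 3 mod 4, sign flips]
  = -(1/3)    [7 ≡ 1 mod 3]
  = -1    [(1/3) = 1]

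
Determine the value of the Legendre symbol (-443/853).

(-443/853)
  = (410/853)    [-443 ≡ 410 mod 853]
  = -(205/853)    [853 ≡ 5 mod 8 ⇒ (2/853) = -1]
  = -(853/205)    [QR: 205 ≡ 1 mod 4, sign kept]
  = -(33/205)    [853 ≡ 33 mod 205]
  = -(205/33)    [QR: 33 ≡ 1 mod 4, sign kept]
  = -(7/33)    [205 ≡ 7 mod 33]
  = -(33/7)    [QR: 33 ≡ 1 mod 4, sign kept]
  = -(5/7)    [33 ≡ 5 mod 7]
  = -(7/5)    [QR: 5 ≡ 1 mod 4, sign kept]
  = -(2/5)    [7 ≡ 2 mod 5]
  = (1/5)    [5 ≡ 5 mod 8 ⇒ (2/5) = -1]
  = 1    [(1/5) = 1]

1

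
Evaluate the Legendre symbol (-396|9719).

(-396|9719)
  = (9323|9719)    [-396 ≡ 9323 mod 9719]
  = -(9719|9323)    [QR: both ≡ 3 mod 4, sign flips]
  = -(396|9323)    [9719 ≡ 396 mod 9323]
  = -(99|9323)    [9323 ≡ 3 mod 8 ⇒ (2|9323)^2 = +1]
  = (9323|99)    [QR: both ≡ 3 mod 4, sign flips]
  = (17|99)    [9323 ≡ 17 mod 99]
  = (99|17)    [QR: 17 ≡ 1 mod 4, sign kept]
  = (14|17)    [99 ≡ 14 mod 17]
  = (7|17)    [17 ≡ 1 mod 8 ⇒ (2|17) = +1]
  = (17|7)    [QR: 17 ≡ 1 mod 4, sign kept]
  = (3|7)    [17 ≡ 3 mod 7]
  = -(7|3)    [QR: both ≡ 3 mod 4, sign flips]
  = -(1|3)    [7 ≡ 1 mod 3]
  = -1    [(1|3) = 1]

-1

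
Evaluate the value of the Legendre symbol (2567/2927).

Both 2567 ≡ 3 and 2927 ≡ 3 (mod 4), so reciprocity gives (2567/2927) = -(2927/2567). Reduce: 2927 ≡ 360 (mod 2567). Now have -(360/2567).
Factor out 2: 360 = 2^3·45. Since 2567 ≡ 7 (mod 8), (2/2567) = +1, and (2/2567)^3 = +1. Now have -(45/2567).
45 ≡ 1 (mod 4), so quadratic reciprocity gives (45/2567) = (2567/45). Reduce: 2567 ≡ 2 (mod 45). Now have -(2/45).
Factor out 2: 2 = 2. Since 45 ≡ 5 (mod 8), (2/45) = -1. Now have (1/45).
(1/45) = 1. Collecting the sign factors: 1.

1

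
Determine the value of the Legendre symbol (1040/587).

Reduce the numerator: 1040 ≡ 453 (mod 587), so (1040/587) = (453/587).
453 ≡ 1 (mod 4), so quadratic reciprocity gives (453/587) = (587/453). Reduce: 587 ≡ 134 (mod 453). Now have (134/453).
Factor out 2: 134 = 2·67. Since 453 ≡ 5 (mod 8), (2/453) = -1. Now have -(67/453).
453 ≡ 1 (mod 4), so quadratic reciprocity gives (67/453) = (453/67). Reduce: 453 ≡ 51 (mod 67). Now have -(51/67).
Both 51 ≡ 3 and 67 ≡ 3 (mod 4), so reciprocity gives (51/67) = -(67/51). Reduce: 67 ≡ 16 (mod 51). Now have (16/51).
Factor out 2: 16 = 2^4. Since 51 ≡ 3 (mod 8), (2/51) = -1, and (2/51)^4 = +1. Now have (1/51).
(1/51) = 1. Collecting the sign factors: 1.

1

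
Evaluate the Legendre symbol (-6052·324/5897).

By multiplicativity, (-6052·324/5897) = (-6052/5897)·(324/5897).
First factor (-6052/5897):
(-6052/5897)
  = (6052/5897)    [5897 ≡ 1 mod 4 ⇒ (-1/5897) = +1]
  = (155/5897)    [6052 ≡ 155 mod 5897]
  = (5897/155)    [QR: 5897 ≡ 1 mod 4, sign kept]
  = (7/155)    [5897 ≡ 7 mod 155]
  = -(155/7)    [QR: both ≡ 3 mod 4, sign flips]
  = -(1/7)    [155 ≡ 1 mod 7]
  = -1    [(1/7) = 1]
Second factor (324/5897):
(324/5897)
  = (81/5897)    [5897 ≡ 1 mod 8 ⇒ (2/5897)^2 = +1]
  = (5897/81)    [QR: 81 ≡ 1 mod 4, sign kept]
  = (65/81)    [5897 ≡ 65 mod 81]
  = (81/65)    [QR: 65 ≡ 1 mod 4, sign kept]
  = (16/65)    [81 ≡ 16 mod 65]
  = (1/65)    [65 ≡ 1 mod 8 ⇒ (2/65)^4 = +1]
  = 1    [(1/65) = 1]
Product: (-1)·(1) = -1.

-1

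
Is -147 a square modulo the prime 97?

yes

(-147/97)
  = (147/97)    [97 ≡ 1 mod 4 ⇒ (-1/97) = +1]
  = (50/97)    [147 ≡ 50 mod 97]
  = (25/97)    [97 ≡ 1 mod 8 ⇒ (2/97) = +1]
  = (97/25)    [QR: 25 ≡ 1 mod 4, sign kept]
  = (22/25)    [97 ≡ 22 mod 25]
  = (11/25)    [25 ≡ 1 mod 8 ⇒ (2/25) = +1]
  = (25/11)    [QR: 25 ≡ 1 mod 4, sign kept]
  = (3/11)    [25 ≡ 3 mod 11]
  = -(11/3)    [QR: both ≡ 3 mod 4, sign flips]
  = -(2/3)    [11 ≡ 2 mod 3]
  = (1/3)    [3 ≡ 3 mod 8 ⇒ (2/3) = -1]
  = 1    [(1/3) = 1]
The Legendre symbol is 1, so x^2 ≡ -147 (mod 97) has solution.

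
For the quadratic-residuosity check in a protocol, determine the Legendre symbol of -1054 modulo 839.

-1

(-1054 / 839)
  = (624 / 839)    [-1054 ≡ 624 mod 839]
  = (39 / 839)    [839 ≡ 7 mod 8 ⇒ (2 / 839)^4 = +1]
  = -(839 / 39)    [QR: both ≡ 3 mod 4, sign flips]
  = -(20 / 39)    [839 ≡ 20 mod 39]
  = -(5 / 39)    [39 ≡ 7 mod 8 ⇒ (2 / 39)^2 = +1]
  = -(39 / 5)    [QR: 5 ≡ 1 mod 4, sign kept]
  = -(4 / 5)    [39 ≡ 4 mod 5]
  = -(1 / 5)    [5 ≡ 5 mod 8 ⇒ (2 / 5)^2 = +1]
  = -1    [(1 / 5) = 1]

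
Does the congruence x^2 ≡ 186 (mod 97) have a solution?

(186/97)
  = (89/97)    [186 ≡ 89 mod 97]
  = (97/89)    [QR: 89 ≡ 1 mod 4, sign kept]
  = (8/89)    [97 ≡ 8 mod 89]
  = (1/89)    [89 ≡ 1 mod 8 ⇒ (2/89)^3 = +1]
  = 1    [(1/89) = 1]
The Legendre symbol is 1, so x^2 ≡ 186 (mod 97) has solution.

yes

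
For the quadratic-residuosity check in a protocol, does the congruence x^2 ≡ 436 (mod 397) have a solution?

no

(436/397)
  = (39/397)    [436 ≡ 39 mod 397]
  = (397/39)    [QR: 397 ≡ 1 mod 4, sign kept]
  = (7/39)    [397 ≡ 7 mod 39]
  = -(39/7)    [QR: both ≡ 3 mod 4, sign flips]
  = -(4/7)    [39 ≡ 4 mod 7]
  = -(1/7)    [7 ≡ 7 mod 8 ⇒ (2/7)^2 = +1]
  = -1    [(1/7) = 1]
(436/397) = -1, and 397 is prime, so 436 is not a quadratic residue mod 397.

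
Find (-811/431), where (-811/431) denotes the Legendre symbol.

-1

(-811/431)
  = (51/431)    [-811 ≡ 51 mod 431]
  = -(431/51)    [QR: both ≡ 3 mod 4, sign flips]
  = -(23/51)    [431 ≡ 23 mod 51]
  = (51/23)    [QR: both ≡ 3 mod 4, sign flips]
  = (5/23)    [51 ≡ 5 mod 23]
  = (23/5)    [QR: 5 ≡ 1 mod 4, sign kept]
  = (3/5)    [23 ≡ 3 mod 5]
  = (5/3)    [QR: 5 ≡ 1 mod 4, sign kept]
  = (2/3)    [5 ≡ 2 mod 3]
  = -(1/3)    [3 ≡ 3 mod 8 ⇒ (2/3) = -1]
  = -1    [(1/3) = 1]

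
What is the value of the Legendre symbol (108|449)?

Factor out 2: 108 = 2^2·27. Since 449 ≡ 1 (mod 8), (2|449) = +1, and (2|449)^2 = +1. Now have (27|449).
449 ≡ 1 (mod 4), so quadratic reciprocity gives (27|449) = (449|27). Reduce: 449 ≡ 17 (mod 27). Now have (17|27).
17 ≡ 1 (mod 4), so quadratic reciprocity gives (17|27) = (27|17). Reduce: 27 ≡ 10 (mod 17). Now have (10|17).
Factor out 2: 10 = 2·5. Since 17 ≡ 1 (mod 8), (2|17) = +1. Now have (5|17).
5 ≡ 1 (mod 4), so quadratic reciprocity gives (5|17) = (17|5). Reduce: 17 ≡ 2 (mod 5). Now have (2|5).
Factor out 2: 2 = 2. Since 5 ≡ 5 (mod 8), (2|5) = -1. Now have -(1|5).
(1|5) = 1. Collecting the sign factors: -1.

-1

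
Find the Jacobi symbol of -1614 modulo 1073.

(-1614|1073)
  = (532|1073)    [-1614 ≡ 532 mod 1073]
  = (133|1073)    [1073 ≡ 1 mod 8 ⇒ (2|1073)^2 = +1]
  = (1073|133)    [QR: 133 ≡ 1 mod 4, sign kept]
  = (9|133)    [1073 ≡ 9 mod 133]
  = (133|9)    [QR: 9 ≡ 1 mod 4, sign kept]
  = (7|9)    [133 ≡ 7 mod 9]
  = (9|7)    [QR: 9 ≡ 1 mod 4, sign kept]
  = (2|7)    [9 ≡ 2 mod 7]
  = (1|7)    [7 ≡ 7 mod 8 ⇒ (2|7) = +1]
  = 1    [(1|7) = 1]

1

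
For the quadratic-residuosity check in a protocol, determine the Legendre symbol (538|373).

Reduce the numerator: 538 ≡ 165 (mod 373), so (538|373) = (165|373).
165 ≡ 1 (mod 4), so quadratic reciprocity gives (165|373) = (373|165). Reduce: 373 ≡ 43 (mod 165). Now have (43|165).
165 ≡ 1 (mod 4), so quadratic reciprocity gives (43|165) = (165|43). Reduce: 165 ≡ 36 (mod 43). Now have (36|43).
Factor out 2: 36 = 2^2·9. Since 43 ≡ 3 (mod 8), (2|43) = -1, and (2|43)^2 = +1. Now have (9|43).
9 ≡ 1 (mod 4), so quadratic reciprocity gives (9|43) = (43|9). Reduce: 43 ≡ 7 (mod 9). Now have (7|9).
9 ≡ 1 (mod 4), so quadratic reciprocity gives (7|9) = (9|7). Reduce: 9 ≡ 2 (mod 7). Now have (2|7).
Factor out 2: 2 = 2. Since 7 ≡ 7 (mod 8), (2|7) = +1. Now have (1|7).
(1|7) = 1. Collecting the sign factors: 1.

1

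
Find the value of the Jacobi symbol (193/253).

-1

(193/253)
  = (253/193)    [QR: 193 ≡ 1 mod 4, sign kept]
  = (60/193)    [253 ≡ 60 mod 193]
  = (15/193)    [193 ≡ 1 mod 8 ⇒ (2/193)^2 = +1]
  = (193/15)    [QR: 193 ≡ 1 mod 4, sign kept]
  = (13/15)    [193 ≡ 13 mod 15]
  = (15/13)    [QR: 13 ≡ 1 mod 4, sign kept]
  = (2/13)    [15 ≡ 2 mod 13]
  = -(1/13)    [13 ≡ 5 mod 8 ⇒ (2/13) = -1]
  = -1    [(1/13) = 1]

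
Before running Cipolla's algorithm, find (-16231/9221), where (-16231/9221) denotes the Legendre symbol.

Reduce the numerator: -16231 ≡ 2211 (mod 9221), so (-16231/9221) = (2211/9221).
9221 ≡ 1 (mod 4), so quadratic reciprocity gives (2211/9221) = (9221/2211). Reduce: 9221 ≡ 377 (mod 2211). Now have (377/2211).
377 ≡ 1 (mod 4), so quadratic reciprocity gives (377/2211) = (2211/377). Reduce: 2211 ≡ 326 (mod 377). Now have (326/377).
Factor out 2: 326 = 2·163. Since 377 ≡ 1 (mod 8), (2/377) = +1. Now have (163/377).
377 ≡ 1 (mod 4), so quadratic reciprocity gives (163/377) = (377/163). Reduce: 377 ≡ 51 (mod 163). Now have (51/163).
Both 51 ≡ 3 and 163 ≡ 3 (mod 4), so reciprocity gives (51/163) = -(163/51). Reduce: 163 ≡ 10 (mod 51). Now have -(10/51).
Factor out 2: 10 = 2·5. Since 51 ≡ 3 (mod 8), (2/51) = -1. Now have (5/51).
5 ≡ 1 (mod 4), so quadratic reciprocity gives (5/51) = (51/5). Reduce: 51 ≡ 1 (mod 5). Now have (1/5).
(1/5) = 1. Collecting the sign factors: 1.

1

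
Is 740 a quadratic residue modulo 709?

(740/709)
  = (31/709)    [740 ≡ 31 mod 709]
  = (709/31)    [QR: 709 ≡ 1 mod 4, sign kept]
  = (27/31)    [709 ≡ 27 mod 31]
  = -(31/27)    [QR: both ≡ 3 mod 4, sign flips]
  = -(4/27)    [31 ≡ 4 mod 27]
  = -(1/27)    [27 ≡ 3 mod 8 ⇒ (2/27)^2 = +1]
  = -1    [(1/27) = 1]
(740/709) = -1, and 709 is prime, so 740 is not a quadratic residue mod 709.

no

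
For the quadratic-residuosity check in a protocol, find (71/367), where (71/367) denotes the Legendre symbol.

Both 71 ≡ 3 and 367 ≡ 3 (mod 4), so reciprocity gives (71/367) = -(367/71). Reduce: 367 ≡ 12 (mod 71). Now have -(12/71).
Factor out 2: 12 = 2^2·3. Since 71 ≡ 7 (mod 8), (2/71) = +1, and (2/71)^2 = +1. Now have -(3/71).
Both 3 ≡ 3 and 71 ≡ 3 (mod 4), so reciprocity gives (3/71) = -(71/3). Reduce: 71 ≡ 2 (mod 3). Now have (2/3).
Factor out 2: 2 = 2. Since 3 ≡ 3 (mod 8), (2/3) = -1. Now have -(1/3).
(1/3) = 1. Collecting the sign factors: -1.

-1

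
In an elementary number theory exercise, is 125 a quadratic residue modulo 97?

(125/97)
  = (28/97)    [125 ≡ 28 mod 97]
  = (7/97)    [97 ≡ 1 mod 8 ⇒ (2/97)^2 = +1]
  = (97/7)    [QR: 97 ≡ 1 mod 4, sign kept]
  = (6/7)    [97 ≡ 6 mod 7]
  = (3/7)    [7 ≡ 7 mod 8 ⇒ (2/7) = +1]
  = -(7/3)    [QR: both ≡ 3 mod 4, sign flips]
  = -(1/3)    [7 ≡ 1 mod 3]
  = -1    [(1/3) = 1]
(125/97) = -1, and 97 is prime, so 125 is not a quadratic residue mod 97.

no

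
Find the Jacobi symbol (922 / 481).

1

Reduce the numerator: 922 ≡ 441 (mod 481), so (922 / 481) = (441 / 481).
441 ≡ 1 (mod 4), so quadratic reciprocity gives (441 / 481) = (481 / 441). Reduce: 481 ≡ 40 (mod 441). Now have (40 / 441).
Factor out 2: 40 = 2^3·5. Since 441 ≡ 1 (mod 8), (2 / 441) = +1, and (2 / 441)^3 = +1. Now have (5 / 441).
5 ≡ 1 (mod 4), so quadratic reciprocity gives (5 / 441) = (441 / 5). Reduce: 441 ≡ 1 (mod 5). Now have (1 / 5).
(1 / 5) = 1. Collecting the sign factors: 1.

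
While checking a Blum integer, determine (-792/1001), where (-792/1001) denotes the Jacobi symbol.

(-792/1001)
  = (209/1001)    [-792 ≡ 209 mod 1001]
  = (1001/209)    [QR: 209 ≡ 1 mod 4, sign kept]
  = (165/209)    [1001 ≡ 165 mod 209]
  = (209/165)    [QR: 165 ≡ 1 mod 4, sign kept]
  = (44/165)    [209 ≡ 44 mod 165]
  = (11/165)    [165 ≡ 5 mod 8 ⇒ (2/165)^2 = +1]
  = (165/11)    [QR: 165 ≡ 1 mod 4, sign kept]
  = (0/11)    [165 ≡ 0 mod 11]
  = 0    [numerator 0, gcd > 1]

0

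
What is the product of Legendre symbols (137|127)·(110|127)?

1

By multiplicativity, (137·110|127) = (137|127)·(110|127).
First factor (137|127):
(137|127)
  = (10|127)    [137 ≡ 10 mod 127]
  = (5|127)    [127 ≡ 7 mod 8 ⇒ (2|127) = +1]
  = (127|5)    [QR: 5 ≡ 1 mod 4, sign kept]
  = (2|5)    [127 ≡ 2 mod 5]
  = -(1|5)    [5 ≡ 5 mod 8 ⇒ (2|5) = -1]
  = -1    [(1|5) = 1]
Second factor (110|127):
(110|127)
  = (55|127)    [127 ≡ 7 mod 8 ⇒ (2|127) = +1]
  = -(127|55)    [QR: both ≡ 3 mod 4, sign flips]
  = -(17|55)    [127 ≡ 17 mod 55]
  = -(55|17)    [QR: 17 ≡ 1 mod 4, sign kept]
  = -(4|17)    [55 ≡ 4 mod 17]
  = -(1|17)    [17 ≡ 1 mod 8 ⇒ (2|17)^2 = +1]
  = -1    [(1|17) = 1]
Product: (-1)·(-1) = 1.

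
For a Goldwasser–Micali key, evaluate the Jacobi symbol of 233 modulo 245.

-1

(233 / 245)
  = (245 / 233)    [QR: 233 ≡ 1 mod 4, sign kept]
  = (12 / 233)    [245 ≡ 12 mod 233]
  = (3 / 233)    [233 ≡ 1 mod 8 ⇒ (2 / 233)^2 = +1]
  = (233 / 3)    [QR: 233 ≡ 1 mod 4, sign kept]
  = (2 / 3)    [233 ≡ 2 mod 3]
  = -(1 / 3)    [3 ≡ 3 mod 8 ⇒ (2 / 3) = -1]
  = -1    [(1 / 3) = 1]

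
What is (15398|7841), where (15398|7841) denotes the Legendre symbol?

(15398|7841)
  = (7557|7841)    [15398 ≡ 7557 mod 7841]
  = (7841|7557)    [QR: 7557 ≡ 1 mod 4, sign kept]
  = (284|7557)    [7841 ≡ 284 mod 7557]
  = (71|7557)    [7557 ≡ 5 mod 8 ⇒ (2|7557)^2 = +1]
  = (7557|71)    [QR: 7557 ≡ 1 mod 4, sign kept]
  = (31|71)    [7557 ≡ 31 mod 71]
  = -(71|31)    [QR: both ≡ 3 mod 4, sign flips]
  = -(9|31)    [71 ≡ 9 mod 31]
  = -(31|9)    [QR: 9 ≡ 1 mod 4, sign kept]
  = -(4|9)    [31 ≡ 4 mod 9]
  = -(1|9)    [9 ≡ 1 mod 8 ⇒ (2|9)^2 = +1]
  = -1    [(1|9) = 1]

-1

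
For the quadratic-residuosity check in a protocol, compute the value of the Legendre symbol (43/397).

1

(43/397)
  = (397/43)    [QR: 397 ≡ 1 mod 4, sign kept]
  = (10/43)    [397 ≡ 10 mod 43]
  = -(5/43)    [43 ≡ 3 mod 8 ⇒ (2/43) = -1]
  = -(43/5)    [QR: 5 ≡ 1 mod 4, sign kept]
  = -(3/5)    [43 ≡ 3 mod 5]
  = -(5/3)    [QR: 5 ≡ 1 mod 4, sign kept]
  = -(2/3)    [5 ≡ 2 mod 3]
  = (1/3)    [3 ≡ 3 mod 8 ⇒ (2/3) = -1]
  = 1    [(1/3) = 1]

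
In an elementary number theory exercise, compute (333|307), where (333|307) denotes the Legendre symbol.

1

Reduce the numerator: 333 ≡ 26 (mod 307), so (333|307) = (26|307).
Factor out 2: 26 = 2·13. Since 307 ≡ 3 (mod 8), (2|307) = -1. Now have -(13|307).
13 ≡ 1 (mod 4), so quadratic reciprocity gives (13|307) = (307|13). Reduce: 307 ≡ 8 (mod 13). Now have -(8|13).
Factor out 2: 8 = 2^3. Since 13 ≡ 5 (mod 8), (2|13) = -1, and (2|13)^3 = -1. Now have (1|13).
(1|13) = 1. Collecting the sign factors: 1.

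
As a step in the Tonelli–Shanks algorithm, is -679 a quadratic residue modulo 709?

no

Pull out -1: (-679|709) = (-1|709)·(679|709). Since 709 ≡ 1 (mod 4), (-1|709) = +1. Now have (679|709).
709 ≡ 1 (mod 4), so quadratic reciprocity gives (679|709) = (709|679). Reduce: 709 ≡ 30 (mod 679). Now have (30|679).
Factor out 2: 30 = 2·15. Since 679 ≡ 7 (mod 8), (2|679) = +1. Now have (15|679).
Both 15 ≡ 3 and 679 ≡ 3 (mod 4), so reciprocity gives (15|679) = -(679|15). Reduce: 679 ≡ 4 (mod 15). Now have -(4|15).
Factor out 2: 4 = 2^2. Since 15 ≡ 7 (mod 8), (2|15) = +1, and (2|15)^2 = +1. Now have -(1|15).
(1|15) = 1. Collecting the sign factors: -1.
(-679|709) = -1, and 709 is prime, so -679 is not a quadratic residue mod 709.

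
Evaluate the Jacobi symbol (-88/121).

(-88/121)
  = (33/121)    [-88 ≡ 33 mod 121]
  = (121/33)    [QR: 33 ≡ 1 mod 4, sign kept]
  = (22/33)    [121 ≡ 22 mod 33]
  = (11/33)    [33 ≡ 1 mod 8 ⇒ (2/33) = +1]
  = (33/11)    [QR: 33 ≡ 1 mod 4, sign kept]
  = (0/11)    [33 ≡ 0 mod 11]
  = 0    [numerator 0, gcd > 1]

0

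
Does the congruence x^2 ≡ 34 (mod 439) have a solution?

(34/439)
  = (17/439)    [439 ≡ 7 mod 8 ⇒ (2/439) = +1]
  = (439/17)    [QR: 17 ≡ 1 mod 4, sign kept]
  = (14/17)    [439 ≡ 14 mod 17]
  = (7/17)    [17 ≡ 1 mod 8 ⇒ (2/17) = +1]
  = (17/7)    [QR: 17 ≡ 1 mod 4, sign kept]
  = (3/7)    [17 ≡ 3 mod 7]
  = -(7/3)    [QR: both ≡ 3 mod 4, sign flips]
  = -(1/3)    [7 ≡ 1 mod 3]
  = -1    [(1/3) = 1]
The Legendre symbol is -1, so x^2 ≡ 34 (mod 439) has no solution.

no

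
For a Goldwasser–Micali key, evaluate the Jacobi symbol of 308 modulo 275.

0

Reduce the numerator: 308 ≡ 33 (mod 275), so (308/275) = (33/275).
33 ≡ 1 (mod 4), so quadratic reciprocity gives (33/275) = (275/33). Reduce: 275 ≡ 11 (mod 33). Now have (11/33).
33 ≡ 1 (mod 4), so quadratic reciprocity gives (11/33) = (33/11). Reduce: 33 ≡ 0 (mod 11). Now have (0/11).
The numerator is now 0 with denominator 11 > 1: the symbol is 0.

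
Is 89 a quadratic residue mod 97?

yes

(89/97)
  = (97/89)    [QR: 89 ≡ 1 mod 4, sign kept]
  = (8/89)    [97 ≡ 8 mod 89]
  = (1/89)    [89 ≡ 1 mod 8 ⇒ (2/89)^3 = +1]
  = 1    [(1/89) = 1]
(89/97) = 1, and 97 is prime, so 89 is a quadratic residue mod 97.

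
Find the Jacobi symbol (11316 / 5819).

0

Reduce the numerator: 11316 ≡ 5497 (mod 5819), so (11316 / 5819) = (5497 / 5819).
5497 ≡ 1 (mod 4), so quadratic reciprocity gives (5497 / 5819) = (5819 / 5497). Reduce: 5819 ≡ 322 (mod 5497). Now have (322 / 5497).
Factor out 2: 322 = 2·161. Since 5497 ≡ 1 (mod 8), (2 / 5497) = +1. Now have (161 / 5497).
161 ≡ 1 (mod 4), so quadratic reciprocity gives (161 / 5497) = (5497 / 161). Reduce: 5497 ≡ 23 (mod 161). Now have (23 / 161).
161 ≡ 1 (mod 4), so quadratic reciprocity gives (23 / 161) = (161 / 23). Reduce: 161 ≡ 0 (mod 23). Now have (0 / 23).
The numerator is now 0 with denominator 23 > 1: the symbol is 0.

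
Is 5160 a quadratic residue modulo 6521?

yes

(5160/6521)
  = (645/6521)    [6521 ≡ 1 mod 8 ⇒ (2/6521)^3 = +1]
  = (6521/645)    [QR: 645 ≡ 1 mod 4, sign kept]
  = (71/645)    [6521 ≡ 71 mod 645]
  = (645/71)    [QR: 645 ≡ 1 mod 4, sign kept]
  = (6/71)    [645 ≡ 6 mod 71]
  = (3/71)    [71 ≡ 7 mod 8 ⇒ (2/71) = +1]
  = -(71/3)    [QR: both ≡ 3 mod 4, sign flips]
  = -(2/3)    [71 ≡ 2 mod 3]
  = (1/3)    [3 ≡ 3 mod 8 ⇒ (2/3) = -1]
  = 1    [(1/3) = 1]
(5160/6521) = 1, and 6521 is prime, so 5160 is a quadratic residue mod 6521.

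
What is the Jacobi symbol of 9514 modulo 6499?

(9514/6499)
  = (3015/6499)    [9514 ≡ 3015 mod 6499]
  = -(6499/3015)    [QR: both ≡ 3 mod 4, sign flips]
  = -(469/3015)    [6499 ≡ 469 mod 3015]
  = -(3015/469)    [QR: 469 ≡ 1 mod 4, sign kept]
  = -(201/469)    [3015 ≡ 201 mod 469]
  = -(469/201)    [QR: 201 ≡ 1 mod 4, sign kept]
  = -(67/201)    [469 ≡ 67 mod 201]
  = -(201/67)    [QR: 201 ≡ 1 mod 4, sign kept]
  = -(0/67)    [201 ≡ 0 mod 67]
  = 0    [numerator 0, gcd > 1]

0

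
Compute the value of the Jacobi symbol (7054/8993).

1

Factor out 2: 7054 = 2·3527. Since 8993 ≡ 1 (mod 8), (2/8993) = +1. Now have (3527/8993).
8993 ≡ 1 (mod 4), so quadratic reciprocity gives (3527/8993) = (8993/3527). Reduce: 8993 ≡ 1939 (mod 3527). Now have (1939/3527).
Both 1939 ≡ 3 and 3527 ≡ 3 (mod 4), so reciprocity gives (1939/3527) = -(3527/1939). Reduce: 3527 ≡ 1588 (mod 1939). Now have -(1588/1939).
Factor out 2: 1588 = 2^2·397. Since 1939 ≡ 3 (mod 8), (2/1939) = -1, and (2/1939)^2 = +1. Now have -(397/1939).
397 ≡ 1 (mod 4), so quadratic reciprocity gives (397/1939) = (1939/397). Reduce: 1939 ≡ 351 (mod 397). Now have -(351/397).
397 ≡ 1 (mod 4), so quadratic reciprocity gives (351/397) = (397/351). Reduce: 397 ≡ 46 (mod 351). Now have -(46/351).
Factor out 2: 46 = 2·23. Since 351 ≡ 7 (mod 8), (2/351) = +1. Now have -(23/351).
Both 23 ≡ 3 and 351 ≡ 3 (mod 4), so reciprocity gives (23/351) = -(351/23). Reduce: 351 ≡ 6 (mod 23). Now have (6/23).
Factor out 2: 6 = 2·3. Since 23 ≡ 7 (mod 8), (2/23) = +1. Now have (3/23).
Both 3 ≡ 3 and 23 ≡ 3 (mod 4), so reciprocity gives (3/23) = -(23/3). Reduce: 23 ≡ 2 (mod 3). Now have -(2/3).
Factor out 2: 2 = 2. Since 3 ≡ 3 (mod 8), (2/3) = -1. Now have (1/3).
(1/3) = 1. Collecting the sign factors: 1.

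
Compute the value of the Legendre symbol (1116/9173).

1

Factor out 2: 1116 = 2^2·279. Since 9173 ≡ 5 (mod 8), (2/9173) = -1, and (2/9173)^2 = +1. Now have (279/9173).
9173 ≡ 1 (mod 4), so quadratic reciprocity gives (279/9173) = (9173/279). Reduce: 9173 ≡ 245 (mod 279). Now have (245/279).
245 ≡ 1 (mod 4), so quadratic reciprocity gives (245/279) = (279/245). Reduce: 279 ≡ 34 (mod 245). Now have (34/245).
Factor out 2: 34 = 2·17. Since 245 ≡ 5 (mod 8), (2/245) = -1. Now have -(17/245).
17 ≡ 1 (mod 4), so quadratic reciprocity gives (17/245) = (245/17). Reduce: 245 ≡ 7 (mod 17). Now have -(7/17).
17 ≡ 1 (mod 4), so quadratic reciprocity gives (7/17) = (17/7). Reduce: 17 ≡ 3 (mod 7). Now have -(3/7).
Both 3 ≡ 3 and 7 ≡ 3 (mod 4), so reciprocity gives (3/7) = -(7/3). Reduce: 7 ≡ 1 (mod 3). Now have (1/3).
(1/3) = 1. Collecting the sign factors: 1.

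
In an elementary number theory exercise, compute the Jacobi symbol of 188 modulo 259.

(188 / 259)
  = (47 / 259)    [259 ≡ 3 mod 8 ⇒ (2 / 259)^2 = +1]
  = -(259 / 47)    [QR: both ≡ 3 mod 4, sign flips]
  = -(24 / 47)    [259 ≡ 24 mod 47]
  = -(3 / 47)    [47 ≡ 7 mod 8 ⇒ (2 / 47)^3 = +1]
  = (47 / 3)    [QR: both ≡ 3 mod 4, sign flips]
  = (2 / 3)    [47 ≡ 2 mod 3]
  = -(1 / 3)    [3 ≡ 3 mod 8 ⇒ (2 / 3) = -1]
  = -1    [(1 / 3) = 1]

-1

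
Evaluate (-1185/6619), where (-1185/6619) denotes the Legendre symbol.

-1

Pull out -1: (-1185/6619) = (-1/6619)·(1185/6619). Since 6619 ≡ 3 (mod 4), (-1/6619) = -1. Now have -(1185/6619).
1185 ≡ 1 (mod 4), so quadratic reciprocity gives (1185/6619) = (6619/1185). Reduce: 6619 ≡ 694 (mod 1185). Now have -(694/1185).
Factor out 2: 694 = 2·347. Since 1185 ≡ 1 (mod 8), (2/1185) = +1. Now have -(347/1185).
1185 ≡ 1 (mod 4), so quadratic reciprocity gives (347/1185) = (1185/347). Reduce: 1185 ≡ 144 (mod 347). Now have -(144/347).
Factor out 2: 144 = 2^4·9. Since 347 ≡ 3 (mod 8), (2/347) = -1, and (2/347)^4 = +1. Now have -(9/347).
9 ≡ 1 (mod 4), so quadratic reciprocity gives (9/347) = (347/9). Reduce: 347 ≡ 5 (mod 9). Now have -(5/9).
5 ≡ 1 (mod 4), so quadratic reciprocity gives (5/9) = (9/5). Reduce: 9 ≡ 4 (mod 5). Now have -(4/5).
Factor out 2: 4 = 2^2. Since 5 ≡ 5 (mod 8), (2/5) = -1, and (2/5)^2 = +1. Now have -(1/5).
(1/5) = 1. Collecting the sign factors: -1.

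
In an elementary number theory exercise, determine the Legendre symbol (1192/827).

-1

Reduce the numerator: 1192 ≡ 365 (mod 827), so (1192/827) = (365/827).
365 ≡ 1 (mod 4), so quadratic reciprocity gives (365/827) = (827/365). Reduce: 827 ≡ 97 (mod 365). Now have (97/365).
97 ≡ 1 (mod 4), so quadratic reciprocity gives (97/365) = (365/97). Reduce: 365 ≡ 74 (mod 97). Now have (74/97).
Factor out 2: 74 = 2·37. Since 97 ≡ 1 (mod 8), (2/97) = +1. Now have (37/97).
37 ≡ 1 (mod 4), so quadratic reciprocity gives (37/97) = (97/37). Reduce: 97 ≡ 23 (mod 37). Now have (23/37).
37 ≡ 1 (mod 4), so quadratic reciprocity gives (23/37) = (37/23). Reduce: 37 ≡ 14 (mod 23). Now have (14/23).
Factor out 2: 14 = 2·7. Since 23 ≡ 7 (mod 8), (2/23) = +1. Now have (7/23).
Both 7 ≡ 3 and 23 ≡ 3 (mod 4), so reciprocity gives (7/23) = -(23/7). Reduce: 23 ≡ 2 (mod 7). Now have -(2/7).
Factor out 2: 2 = 2. Since 7 ≡ 7 (mod 8), (2/7) = +1. Now have -(1/7).
(1/7) = 1. Collecting the sign factors: -1.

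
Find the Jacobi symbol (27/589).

589 ≡ 1 (mod 4), so quadratic reciprocity gives (27/589) = (589/27). Reduce: 589 ≡ 22 (mod 27). Now have (22/27).
Factor out 2: 22 = 2·11. Since 27 ≡ 3 (mod 8), (2/27) = -1. Now have -(11/27).
Both 11 ≡ 3 and 27 ≡ 3 (mod 4), so reciprocity gives (11/27) = -(27/11). Reduce: 27 ≡ 5 (mod 11). Now have (5/11).
5 ≡ 1 (mod 4), so quadratic reciprocity gives (5/11) = (11/5). Reduce: 11 ≡ 1 (mod 5). Now have (1/5).
(1/5) = 1. Collecting the sign factors: 1.

1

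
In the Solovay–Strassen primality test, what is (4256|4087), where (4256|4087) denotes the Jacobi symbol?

Reduce the numerator: 4256 ≡ 169 (mod 4087), so (4256|4087) = (169|4087).
169 ≡ 1 (mod 4), so quadratic reciprocity gives (169|4087) = (4087|169). Reduce: 4087 ≡ 31 (mod 169). Now have (31|169).
169 ≡ 1 (mod 4), so quadratic reciprocity gives (31|169) = (169|31). Reduce: 169 ≡ 14 (mod 31). Now have (14|31).
Factor out 2: 14 = 2·7. Since 31 ≡ 7 (mod 8), (2|31) = +1. Now have (7|31).
Both 7 ≡ 3 and 31 ≡ 3 (mod 4), so reciprocity gives (7|31) = -(31|7). Reduce: 31 ≡ 3 (mod 7). Now have -(3|7).
Both 3 ≡ 3 and 7 ≡ 3 (mod 4), so reciprocity gives (3|7) = -(7|3). Reduce: 7 ≡ 1 (mod 3). Now have (1|3).
(1|3) = 1. Collecting the sign factors: 1.

1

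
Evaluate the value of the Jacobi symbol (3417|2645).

-1

Reduce the numerator: 3417 ≡ 772 (mod 2645), so (3417|2645) = (772|2645).
Factor out 2: 772 = 2^2·193. Since 2645 ≡ 5 (mod 8), (2|2645) = -1, and (2|2645)^2 = +1. Now have (193|2645).
193 ≡ 1 (mod 4), so quadratic reciprocity gives (193|2645) = (2645|193). Reduce: 2645 ≡ 136 (mod 193). Now have (136|193).
Factor out 2: 136 = 2^3·17. Since 193 ≡ 1 (mod 8), (2|193) = +1, and (2|193)^3 = +1. Now have (17|193).
17 ≡ 1 (mod 4), so quadratic reciprocity gives (17|193) = (193|17). Reduce: 193 ≡ 6 (mod 17). Now have (6|17).
Factor out 2: 6 = 2·3. Since 17 ≡ 1 (mod 8), (2|17) = +1. Now have (3|17).
17 ≡ 1 (mod 4), so quadratic reciprocity gives (3|17) = (17|3). Reduce: 17 ≡ 2 (mod 3). Now have (2|3).
Factor out 2: 2 = 2. Since 3 ≡ 3 (mod 8), (2|3) = -1. Now have -(1|3).
(1|3) = 1. Collecting the sign factors: -1.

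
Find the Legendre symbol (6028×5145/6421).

-1

By multiplicativity, (6028·5145/6421) = (6028/6421)·(5145/6421).
First factor (6028/6421):
(6028/6421)
  = (1507/6421)    [6421 ≡ 5 mod 8 ⇒ (2/6421)^2 = +1]
  = (6421/1507)    [QR: 6421 ≡ 1 mod 4, sign kept]
  = (393/1507)    [6421 ≡ 393 mod 1507]
  = (1507/393)    [QR: 393 ≡ 1 mod 4, sign kept]
  = (328/393)    [1507 ≡ 328 mod 393]
  = (41/393)    [393 ≡ 1 mod 8 ⇒ (2/393)^3 = +1]
  = (393/41)    [QR: 41 ≡ 1 mod 4, sign kept]
  = (24/41)    [393 ≡ 24 mod 41]
  = (3/41)    [41 ≡ 1 mod 8 ⇒ (2/41)^3 = +1]
  = (41/3)    [QR: 41 ≡ 1 mod 4, sign kept]
  = (2/3)    [41 ≡ 2 mod 3]
  = -(1/3)    [3 ≡ 3 mod 8 ⇒ (2/3) = -1]
  = -1    [(1/3) = 1]
Second factor (5145/6421):
(5145/6421)
  = (6421/5145)    [QR: 5145 ≡ 1 mod 4, sign kept]
  = (1276/5145)    [6421 ≡ 1276 mod 5145]
  = (319/5145)    [5145 ≡ 1 mod 8 ⇒ (2/5145)^2 = +1]
  = (5145/319)    [QR: 5145 ≡ 1 mod 4, sign kept]
  = (41/319)    [5145 ≡ 41 mod 319]
  = (319/41)    [QR: 41 ≡ 1 mod 4, sign kept]
  = (32/41)    [319 ≡ 32 mod 41]
  = (1/41)    [41 ≡ 1 mod 8 ⇒ (2/41)^5 = +1]
  = 1    [(1/41) = 1]
Product: (-1)·(1) = -1.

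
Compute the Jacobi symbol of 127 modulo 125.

(127|125)
  = (2|125)    [127 ≡ 2 mod 125]
  = -(1|125)    [125 ≡ 5 mod 8 ⇒ (2|125) = -1]
  = -1    [(1|125) = 1]

-1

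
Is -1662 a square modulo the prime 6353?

yes

Reduce the numerator: -1662 ≡ 4691 (mod 6353), so (-1662/6353) = (4691/6353).
6353 ≡ 1 (mod 4), so quadratic reciprocity gives (4691/6353) = (6353/4691). Reduce: 6353 ≡ 1662 (mod 4691). Now have (1662/4691).
Factor out 2: 1662 = 2·831. Since 4691 ≡ 3 (mod 8), (2/4691) = -1. Now have -(831/4691).
Both 831 ≡ 3 and 4691 ≡ 3 (mod 4), so reciprocity gives (831/4691) = -(4691/831). Reduce: 4691 ≡ 536 (mod 831). Now have (536/831).
Factor out 2: 536 = 2^3·67. Since 831 ≡ 7 (mod 8), (2/831) = +1, and (2/831)^3 = +1. Now have (67/831).
Both 67 ≡ 3 and 831 ≡ 3 (mod 4), so reciprocity gives (67/831) = -(831/67). Reduce: 831 ≡ 27 (mod 67). Now have -(27/67).
Both 27 ≡ 3 and 67 ≡ 3 (mod 4), so reciprocity gives (27/67) = -(67/27). Reduce: 67 ≡ 13 (mod 27). Now have (13/27).
13 ≡ 1 (mod 4), so quadratic reciprocity gives (13/27) = (27/13). Reduce: 27 ≡ 1 (mod 13). Now have (1/13).
(1/13) = 1. Collecting the sign factors: 1.
(-1662/6353) = 1, and 6353 is prime, so -1662 is a quadratic residue mod 6353.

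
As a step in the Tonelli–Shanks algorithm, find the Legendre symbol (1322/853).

-1

Reduce the numerator: 1322 ≡ 469 (mod 853), so (1322/853) = (469/853).
469 ≡ 1 (mod 4), so quadratic reciprocity gives (469/853) = (853/469). Reduce: 853 ≡ 384 (mod 469). Now have (384/469).
Factor out 2: 384 = 2^7·3. Since 469 ≡ 5 (mod 8), (2/469) = -1, and (2/469)^7 = -1. Now have -(3/469).
469 ≡ 1 (mod 4), so quadratic reciprocity gives (3/469) = (469/3). Reduce: 469 ≡ 1 (mod 3). Now have -(1/3).
(1/3) = 1. Collecting the sign factors: -1.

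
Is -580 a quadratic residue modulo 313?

Reduce the numerator: -580 ≡ 46 (mod 313), so (-580/313) = (46/313).
Factor out 2: 46 = 2·23. Since 313 ≡ 1 (mod 8), (2/313) = +1. Now have (23/313).
313 ≡ 1 (mod 4), so quadratic reciprocity gives (23/313) = (313/23). Reduce: 313 ≡ 14 (mod 23). Now have (14/23).
Factor out 2: 14 = 2·7. Since 23 ≡ 7 (mod 8), (2/23) = +1. Now have (7/23).
Both 7 ≡ 3 and 23 ≡ 3 (mod 4), so reciprocity gives (7/23) = -(23/7). Reduce: 23 ≡ 2 (mod 7). Now have -(2/7).
Factor out 2: 2 = 2. Since 7 ≡ 7 (mod 8), (2/7) = +1. Now have -(1/7).
(1/7) = 1. Collecting the sign factors: -1.
(-580/313) = -1, and 313 is prime, so -580 is not a quadratic residue mod 313.

no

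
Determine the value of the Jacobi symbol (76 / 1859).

-1

(76 / 1859)
  = (19 / 1859)    [1859 ≡ 3 mod 8 ⇒ (2 / 1859)^2 = +1]
  = -(1859 / 19)    [QR: both ≡ 3 mod 4, sign flips]
  = -(16 / 19)    [1859 ≡ 16 mod 19]
  = -(1 / 19)    [19 ≡ 3 mod 8 ⇒ (2 / 19)^4 = +1]
  = -1    [(1 / 19) = 1]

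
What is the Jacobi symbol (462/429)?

0

(462/429)
  = (33/429)    [462 ≡ 33 mod 429]
  = (429/33)    [QR: 33 ≡ 1 mod 4, sign kept]
  = (0/33)    [429 ≡ 0 mod 33]
  = 0    [numerator 0, gcd > 1]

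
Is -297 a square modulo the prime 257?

no

Pull out -1: (-297/257) = (-1/257)·(297/257). Since 257 ≡ 1 (mod 4), (-1/257) = +1. Now have (297/257).
Reduce the numerator: 297 ≡ 40 (mod 257), so (297/257) = (40/257).
Factor out 2: 40 = 2^3·5. Since 257 ≡ 1 (mod 8), (2/257) = +1, and (2/257)^3 = +1. Now have (5/257).
5 ≡ 1 (mod 4), so quadratic reciprocity gives (5/257) = (257/5). Reduce: 257 ≡ 2 (mod 5). Now have (2/5).
Factor out 2: 2 = 2. Since 5 ≡ 5 (mod 8), (2/5) = -1. Now have -(1/5).
(1/5) = 1. Collecting the sign factors: -1.
(-297/257) = -1, and 257 is prime, so -297 is not a quadratic residue mod 257.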